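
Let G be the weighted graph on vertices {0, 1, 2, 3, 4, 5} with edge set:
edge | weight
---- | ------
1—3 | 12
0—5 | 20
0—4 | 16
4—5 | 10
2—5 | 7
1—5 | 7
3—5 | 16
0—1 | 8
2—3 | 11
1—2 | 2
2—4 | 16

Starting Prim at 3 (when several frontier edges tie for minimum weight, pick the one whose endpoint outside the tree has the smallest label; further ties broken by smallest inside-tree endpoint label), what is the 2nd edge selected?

1-2

Prim, starting at 3.
Step 1: cheapest edge leaving the tree is 2—3 (11); add 2.
Step 2: cheapest edge leaving the tree is 1—2 (2); add 1.
Step 3: cheapest edge leaving the tree is 1—5 (7); add 5.
Step 4: cheapest edge leaving the tree is 0—1 (8); add 0.
Step 5: cheapest edge leaving the tree is 4—5 (10); add 4.
The 2nd edge added is 1—2.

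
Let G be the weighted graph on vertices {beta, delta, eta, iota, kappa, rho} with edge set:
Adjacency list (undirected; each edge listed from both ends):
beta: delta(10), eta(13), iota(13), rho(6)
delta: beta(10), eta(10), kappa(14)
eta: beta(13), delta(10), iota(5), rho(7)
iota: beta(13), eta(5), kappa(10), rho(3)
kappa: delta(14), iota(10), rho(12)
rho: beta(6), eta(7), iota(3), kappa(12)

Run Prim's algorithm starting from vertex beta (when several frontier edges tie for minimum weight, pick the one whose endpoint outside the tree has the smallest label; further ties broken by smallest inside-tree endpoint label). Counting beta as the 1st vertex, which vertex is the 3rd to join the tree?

Prim's algorithm from beta:
Step 1: frontier [beta-rho 6, beta-delta 10, beta-eta 13, beta-iota 13] → take beta-rho (6); add rho.
Step 2: frontier [beta-delta 10, beta-eta 13, beta-iota 13, iota-rho 3, eta-rho 7, kappa-rho 12] → take iota-rho (3); add iota.
Step 3: frontier [beta-delta 10, beta-eta 13, eta-iota 5, iota-kappa 10, eta-rho 7, kappa-rho 12] → take eta-iota (5); add eta.
Step 4: frontier [beta-delta 10, delta-eta 10, iota-kappa 10, kappa-rho 12] → take beta-delta (10); add delta.
Step 5: frontier [delta-kappa 14, iota-kappa 10, kappa-rho 12] → take iota-kappa (10); add kappa.
Vertex order: beta, rho, iota, eta, delta, kappa. The 3rd vertex is iota.

iota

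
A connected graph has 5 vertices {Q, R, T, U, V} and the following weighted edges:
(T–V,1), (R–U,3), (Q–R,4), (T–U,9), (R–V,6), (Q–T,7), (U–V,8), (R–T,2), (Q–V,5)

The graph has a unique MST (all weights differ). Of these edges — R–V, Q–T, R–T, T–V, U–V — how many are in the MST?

2

Sort edges by weight, then run Kruskal:
T–V (1): add — endpoints in different components.
R–T (2): add — endpoints in different components.
R–U (3): add — endpoints in different components.
Q–R (4): add — endpoints in different components.
MST edge set: {T–V, R–T, R–U, Q–R}.
Of the listed edges, {R–T, T–V} are in the MST → 2.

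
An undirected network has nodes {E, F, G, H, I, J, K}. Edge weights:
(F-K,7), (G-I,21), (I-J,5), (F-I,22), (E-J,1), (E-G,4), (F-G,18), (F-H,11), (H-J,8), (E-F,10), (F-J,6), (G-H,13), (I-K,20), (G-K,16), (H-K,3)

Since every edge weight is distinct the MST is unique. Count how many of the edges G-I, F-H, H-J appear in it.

Sort edges by weight, then run Kruskal:
E-J (1): add. Components now {E,J} {F} {G} {H} {I} {K}
H-K (3): add. Components now {E,J} {F} {G} {H,K} {I}
E-G (4): add. Components now {E,G,J} {F} {H,K} {I}
I-J (5): add. Components now {E,G,I,J} {F} {H,K}
F-J (6): add. Components now {E,F,G,I,J} {H,K}
F-K (7): add. Components now {E,F,G,H,I,J,K}
MST edge set: {E-J, H-K, E-G, I-J, F-J, F-K}.
Of the listed edges, {} are in the MST → 0.

0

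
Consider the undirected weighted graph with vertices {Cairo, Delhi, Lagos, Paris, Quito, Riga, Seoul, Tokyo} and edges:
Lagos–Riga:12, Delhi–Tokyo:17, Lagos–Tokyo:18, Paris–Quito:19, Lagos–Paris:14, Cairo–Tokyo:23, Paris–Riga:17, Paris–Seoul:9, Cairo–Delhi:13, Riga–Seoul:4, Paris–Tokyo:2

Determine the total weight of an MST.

76

Kruskal's algorithm — process edges by increasing weight (ties by edge label):
Paris–Tokyo (2): add — endpoints in different components.
Riga–Seoul (4): add — endpoints in different components.
Paris–Seoul (9): add — endpoints in different components.
Lagos–Riga (12): add — endpoints in different components.
Cairo–Delhi (13): add — endpoints in different components.
Lagos–Paris (14): skip — Paris and Lagos already connected.
Delhi–Tokyo (17): add — endpoints in different components.
Paris–Riga (17): skip — Paris and Riga already connected.
Lagos–Tokyo (18): skip — Lagos and Tokyo already connected.
Paris–Quito (19): add — endpoints in different components.
MST edges: Paris–Tokyo, Riga–Seoul, Paris–Seoul, Lagos–Riga, Cairo–Delhi, Delhi–Tokyo, Paris–Quito; total weight 2+4+9+12+13+17+19 = 76.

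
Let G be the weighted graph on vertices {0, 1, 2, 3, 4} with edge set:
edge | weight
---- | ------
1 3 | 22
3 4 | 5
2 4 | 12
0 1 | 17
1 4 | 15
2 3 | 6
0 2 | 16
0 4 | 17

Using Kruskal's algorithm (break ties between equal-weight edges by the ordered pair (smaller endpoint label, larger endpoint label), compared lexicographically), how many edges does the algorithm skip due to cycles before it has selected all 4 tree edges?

Kruskal: consider edges lightest-first.
3 4 (5): add. Components now {0} {1} {2} {3,4}
2 3 (6): add. Components now {0} {1} {2,3,4}
2 4 (12): skip — 2 and 4 already connected.
1 4 (15): add. Components now {0} {1,2,3,4}
0 2 (16): add. Components now {0,1,2,3,4}
Edges rejected before the tree was complete: 1.

1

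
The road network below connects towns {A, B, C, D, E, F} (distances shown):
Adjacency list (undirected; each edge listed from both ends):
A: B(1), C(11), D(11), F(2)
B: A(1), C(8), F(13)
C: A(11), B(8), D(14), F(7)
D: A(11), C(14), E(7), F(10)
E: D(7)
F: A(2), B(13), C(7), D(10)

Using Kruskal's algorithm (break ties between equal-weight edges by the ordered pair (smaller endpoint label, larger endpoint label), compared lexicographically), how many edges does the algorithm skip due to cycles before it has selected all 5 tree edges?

Kruskal's algorithm — process edges by increasing weight (ties by edge label):
A B (1): add — endpoints in different components.
A F (2): add — endpoints in different components.
C F (7): add — endpoints in different components.
D E (7): add — endpoints in different components.
B C (8): skip — B and C already connected.
D F (10): add — endpoints in different components.
Edges rejected before the tree was complete: 1.

1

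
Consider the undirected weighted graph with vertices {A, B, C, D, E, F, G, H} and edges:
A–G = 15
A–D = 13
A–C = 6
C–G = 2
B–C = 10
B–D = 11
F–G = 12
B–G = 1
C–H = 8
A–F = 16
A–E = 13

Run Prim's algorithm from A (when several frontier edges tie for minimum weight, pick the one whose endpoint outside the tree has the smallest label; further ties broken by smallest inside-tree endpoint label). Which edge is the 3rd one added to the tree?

Prim's algorithm from A:
Step 1: cheapest edge leaving the tree is A–C (6); add C.
Step 2: cheapest edge leaving the tree is C–G (2); add G.
Step 3: cheapest edge leaving the tree is B–G (1); add B.
Step 4: cheapest edge leaving the tree is C–H (8); add H.
Step 5: cheapest edge leaving the tree is B–D (11); add D.
Step 6: cheapest edge leaving the tree is F–G (12); add F.
Step 7: cheapest edge leaving the tree is A–E (13); add E.
The 3rd edge added is B–G.

B-G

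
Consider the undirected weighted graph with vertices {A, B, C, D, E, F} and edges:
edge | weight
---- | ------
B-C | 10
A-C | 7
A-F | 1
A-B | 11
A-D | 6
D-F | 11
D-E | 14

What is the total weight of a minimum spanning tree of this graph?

38

Kruskal's algorithm — process edges by increasing weight (ties by edge label):
A-F (1): add — endpoints in different components.
A-D (6): add — endpoints in different components.
A-C (7): add — endpoints in different components.
B-C (10): add — endpoints in different components.
A-B (11): skip — A and B already connected.
D-F (11): skip — D and F already connected.
D-E (14): add — endpoints in different components.
MST edges: A-F, A-D, A-C, B-C, D-E; total weight 1+6+7+10+14 = 38.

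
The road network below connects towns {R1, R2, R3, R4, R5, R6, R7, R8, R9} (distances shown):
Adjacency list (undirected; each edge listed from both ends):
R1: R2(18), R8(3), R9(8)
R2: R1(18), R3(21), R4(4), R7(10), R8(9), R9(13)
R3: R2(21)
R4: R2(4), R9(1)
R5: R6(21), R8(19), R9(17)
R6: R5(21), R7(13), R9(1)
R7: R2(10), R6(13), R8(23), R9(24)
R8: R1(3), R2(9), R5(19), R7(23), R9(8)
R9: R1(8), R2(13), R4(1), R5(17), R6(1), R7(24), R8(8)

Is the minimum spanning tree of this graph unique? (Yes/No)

Sort edges by weight, then run Kruskal:
R4-R9 (1): add — endpoints in different components.
R6-R9 (1): add — endpoints in different components.
R1-R8 (3): add — endpoints in different components.
R2-R4 (4): add — endpoints in different components.
R1-R9 (8): add — endpoints in different components.
R8-R9 (8): skip — R8 and R9 already connected.
R2-R8 (9): skip — R8 and R2 already connected.
R2-R7 (10): add — endpoints in different components.
R2-R9 (13): skip — R9 and R2 already connected.
R6-R7 (13): skip — R6 and R7 already connected.
R5-R9 (17): add — endpoints in different components.
R1-R2 (18): skip — R1 and R2 already connected.
R5-R8 (19): skip — R8 and R5 already connected.
R2-R3 (21): add — endpoints in different components.
Non-tree edge R8-R9 has weight 8, equal to the heaviest edge on its tree cycle — swapping gives another MST of the same weight. Not unique.

No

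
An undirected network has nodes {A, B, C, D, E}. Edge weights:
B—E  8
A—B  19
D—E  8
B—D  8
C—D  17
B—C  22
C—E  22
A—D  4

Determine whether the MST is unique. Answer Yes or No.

No

Kruskal's algorithm — process edges by increasing weight (ties by edge label):
A—D (4): add — endpoints in different components.
B—D (8): add — endpoints in different components.
B—E (8): add — endpoints in different components.
D—E (8): skip — D and E already connected.
C—D (17): add — endpoints in different components.
Non-tree edge D—E has weight 8, equal to the heaviest edge on its tree cycle — swapping gives another MST of the same weight. Not unique.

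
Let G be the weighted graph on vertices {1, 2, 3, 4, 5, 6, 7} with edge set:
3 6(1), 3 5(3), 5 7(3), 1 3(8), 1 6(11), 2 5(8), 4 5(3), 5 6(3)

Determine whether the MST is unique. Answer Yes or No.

No

Kruskal's algorithm — process edges by increasing weight (ties by edge label):
3 6 (1): add. Components now {1} {2} {3,6} {4} {5} {7}
3 5 (3): add. Components now {1} {2} {3,5,6} {4} {7}
4 5 (3): add. Components now {1} {2} {3,4,5,6} {7}
5 6 (3): skip — 5 and 6 already connected.
5 7 (3): add. Components now {1} {2} {3,4,5,6,7}
1 3 (8): add. Components now {1,3,4,5,6,7} {2}
2 5 (8): add. Components now {1,2,3,4,5,6,7}
Non-tree edge 5 6 has weight 3, equal to the heaviest edge on its tree cycle — swapping gives another MST of the same weight. Not unique.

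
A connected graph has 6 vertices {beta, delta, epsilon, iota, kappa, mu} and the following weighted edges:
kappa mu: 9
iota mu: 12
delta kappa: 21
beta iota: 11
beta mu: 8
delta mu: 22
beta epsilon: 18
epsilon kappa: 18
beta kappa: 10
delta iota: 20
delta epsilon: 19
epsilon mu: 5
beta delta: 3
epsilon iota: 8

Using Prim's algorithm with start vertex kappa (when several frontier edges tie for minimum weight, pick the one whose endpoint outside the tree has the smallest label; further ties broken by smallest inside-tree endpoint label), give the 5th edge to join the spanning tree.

epsilon-iota

Prim, starting at kappa.
Step 1: frontier [kappa mu 9, beta kappa 10, epsilon kappa 18, delta kappa 21] → take kappa mu (9); add mu.
Step 2: frontier [beta kappa 10, epsilon kappa 18, delta kappa 21, epsilon mu 5, beta mu 8, iota mu 12, delta mu 22] → take epsilon mu (5); add epsilon.
Step 3: frontier [epsilon iota 8, beta epsilon 18, delta epsilon 19, beta kappa 10, delta kappa 21, beta mu 8, iota mu 12, delta mu 22] → take beta mu (8); add beta.
Step 4: frontier [beta delta 3, beta iota 11, epsilon iota 8, delta epsilon 19, delta kappa 21, iota mu 12, delta mu 22] → take beta delta (3); add delta.
Step 5: frontier [beta iota 11, delta iota 20, epsilon iota 8, iota mu 12] → take epsilon iota (8); add iota.
The 5th edge added is epsilon iota.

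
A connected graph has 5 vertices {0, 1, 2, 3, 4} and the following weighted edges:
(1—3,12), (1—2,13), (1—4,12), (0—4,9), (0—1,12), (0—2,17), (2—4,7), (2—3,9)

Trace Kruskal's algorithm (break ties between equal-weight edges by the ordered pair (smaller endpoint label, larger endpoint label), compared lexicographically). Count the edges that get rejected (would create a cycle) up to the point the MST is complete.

Kruskal's algorithm — process edges by increasing weight (ties by edge label):
2—4 (7): add — endpoints in different components.
0—4 (9): add — endpoints in different components.
2—3 (9): add — endpoints in different components.
0—1 (12): add — endpoints in different components.
Edges rejected before the tree was complete: 0.

0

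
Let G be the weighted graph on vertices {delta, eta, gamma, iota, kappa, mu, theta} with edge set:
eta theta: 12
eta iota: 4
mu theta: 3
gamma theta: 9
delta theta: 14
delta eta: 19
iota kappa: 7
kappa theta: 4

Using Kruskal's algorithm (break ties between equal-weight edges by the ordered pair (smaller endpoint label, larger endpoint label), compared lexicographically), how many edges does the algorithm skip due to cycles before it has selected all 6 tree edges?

1

Kruskal's algorithm — process edges by increasing weight (ties by edge label):
mu theta (3): add. Components now {iota} {mu,theta} {delta} {eta} {gamma} {kappa}
eta iota (4): add. Components now {eta,iota} {mu,theta} {delta} {gamma} {kappa}
kappa theta (4): add. Components now {eta,iota} {kappa,mu,theta} {delta} {gamma}
iota kappa (7): add. Components now {eta,iota,kappa,mu,theta} {delta} {gamma}
gamma theta (9): add. Components now {eta,gamma,iota,kappa,mu,theta} {delta}
eta theta (12): skip — eta and theta already connected.
delta theta (14): add. Components now {delta,eta,gamma,iota,kappa,mu,theta}
Edges rejected before the tree was complete: 1.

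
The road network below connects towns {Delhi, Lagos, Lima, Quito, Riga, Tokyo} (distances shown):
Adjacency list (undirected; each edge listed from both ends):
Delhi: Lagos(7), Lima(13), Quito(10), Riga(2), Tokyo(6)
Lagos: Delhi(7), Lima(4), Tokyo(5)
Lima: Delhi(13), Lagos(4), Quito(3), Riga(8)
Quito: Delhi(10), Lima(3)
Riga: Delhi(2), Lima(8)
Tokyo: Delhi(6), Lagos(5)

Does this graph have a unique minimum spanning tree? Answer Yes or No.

Yes

Sort edges by weight, then run Kruskal:
Delhi-Riga (2): add — endpoints in different components.
Lima-Quito (3): add — endpoints in different components.
Lagos-Lima (4): add — endpoints in different components.
Lagos-Tokyo (5): add — endpoints in different components.
Delhi-Tokyo (6): add — endpoints in different components.
Every non-tree edge has weight strictly greater than the heaviest edge on the tree path between its endpoints, so the MST is unique.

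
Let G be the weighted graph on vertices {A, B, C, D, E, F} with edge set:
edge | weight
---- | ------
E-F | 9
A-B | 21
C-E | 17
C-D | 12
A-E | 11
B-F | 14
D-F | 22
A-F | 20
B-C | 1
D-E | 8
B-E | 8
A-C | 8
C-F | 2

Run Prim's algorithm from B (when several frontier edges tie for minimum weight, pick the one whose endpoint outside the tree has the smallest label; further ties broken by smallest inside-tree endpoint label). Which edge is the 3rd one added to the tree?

A-C

Grow the tree from B using Prim:
Step 1: frontier [B-C 1, B-E 8, B-F 14, A-B 21] → take B-C (1); add C.
Step 2: frontier [B-E 8, B-F 14, A-B 21, C-F 2, A-C 8, C-D 12, C-E 17] → take C-F (2); add F.
Step 3: frontier [B-E 8, A-B 21, A-C 8, C-D 12, C-E 17, E-F 9, A-F 20, D-F 22] → take A-C (8); add A.
Step 4: frontier [A-E 11, B-E 8, C-D 12, C-E 17, E-F 9, D-F 22] → take B-E (8); add E.
Step 5: frontier [C-D 12, D-E 8, D-F 22] → take D-E (8); add D.
The 3rd edge added is A-C.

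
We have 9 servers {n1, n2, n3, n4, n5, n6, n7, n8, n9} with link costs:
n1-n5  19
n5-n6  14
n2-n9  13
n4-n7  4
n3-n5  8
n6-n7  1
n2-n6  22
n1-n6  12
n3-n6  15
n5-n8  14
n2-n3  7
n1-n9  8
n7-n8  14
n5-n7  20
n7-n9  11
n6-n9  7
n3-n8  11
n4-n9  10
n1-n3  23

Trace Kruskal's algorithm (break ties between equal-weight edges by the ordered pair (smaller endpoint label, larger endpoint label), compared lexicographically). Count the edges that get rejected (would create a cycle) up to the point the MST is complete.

Kruskal's algorithm — process edges by increasing weight (ties by edge label):
n6-n7 (1): add — endpoints in different components.
n4-n7 (4): add — endpoints in different components.
n2-n3 (7): add — endpoints in different components.
n6-n9 (7): add — endpoints in different components.
n1-n9 (8): add — endpoints in different components.
n3-n5 (8): add — endpoints in different components.
n4-n9 (10): skip — n9 and n4 already connected.
n3-n8 (11): add — endpoints in different components.
n7-n9 (11): skip — n9 and n7 already connected.
n1-n6 (12): skip — n6 and n1 already connected.
n2-n9 (13): add — endpoints in different components.
Edges rejected before the tree was complete: 3.

3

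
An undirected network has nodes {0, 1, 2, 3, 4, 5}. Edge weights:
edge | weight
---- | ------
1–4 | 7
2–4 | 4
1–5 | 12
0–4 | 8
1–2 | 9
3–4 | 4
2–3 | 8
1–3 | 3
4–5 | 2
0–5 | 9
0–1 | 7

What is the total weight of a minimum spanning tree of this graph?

Kruskal: consider edges lightest-first.
4–5 (2): add. Components now {0} {1} {2} {3} {4,5}
1–3 (3): add. Components now {0} {1,3} {2} {4,5}
2–4 (4): add. Components now {0} {1,3} {2,4,5}
3–4 (4): add. Components now {0} {1,2,3,4,5}
0–1 (7): add. Components now {0,1,2,3,4,5}
MST edges: 4–5, 1–3, 2–4, 3–4, 0–1; total weight 2+3+4+4+7 = 20.

20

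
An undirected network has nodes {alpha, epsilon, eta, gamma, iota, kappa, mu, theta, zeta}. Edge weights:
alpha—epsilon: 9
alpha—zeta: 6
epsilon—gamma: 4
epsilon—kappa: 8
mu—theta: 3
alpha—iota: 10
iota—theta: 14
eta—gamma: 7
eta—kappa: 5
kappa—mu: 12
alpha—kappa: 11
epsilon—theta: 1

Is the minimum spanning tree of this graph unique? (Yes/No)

Yes

Kruskal: consider edges lightest-first.
epsilon—theta (1): add — endpoints in different components.
mu—theta (3): add — endpoints in different components.
epsilon—gamma (4): add — endpoints in different components.
eta—kappa (5): add — endpoints in different components.
alpha—zeta (6): add — endpoints in different components.
eta—gamma (7): add — endpoints in different components.
epsilon—kappa (8): skip — epsilon and kappa already connected.
alpha—epsilon (9): add — endpoints in different components.
alpha—iota (10): add — endpoints in different components.
Every non-tree edge has weight strictly greater than the heaviest edge on the tree path between its endpoints, so the MST is unique.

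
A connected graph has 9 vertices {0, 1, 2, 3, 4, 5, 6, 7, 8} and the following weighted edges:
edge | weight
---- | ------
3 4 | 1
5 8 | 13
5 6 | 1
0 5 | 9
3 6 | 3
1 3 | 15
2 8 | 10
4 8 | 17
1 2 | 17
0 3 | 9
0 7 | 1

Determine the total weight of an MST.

Prim's algorithm from 1:
Step 1: cheapest edge leaving the tree is 1 3 (15); add 3.
Step 2: cheapest edge leaving the tree is 3 4 (1); add 4.
Step 3: cheapest edge leaving the tree is 3 6 (3); add 6.
Step 4: cheapest edge leaving the tree is 5 6 (1); add 5.
Step 5: cheapest edge leaving the tree is 0 3 (9); add 0.
Step 6: cheapest edge leaving the tree is 0 7 (1); add 7.
Step 7: cheapest edge leaving the tree is 5 8 (13); add 8.
Step 8: cheapest edge leaving the tree is 2 8 (10); add 2.
MST edges: 1 3, 3 4, 3 6, 5 6, 0 3, 0 7, 5 8, 2 8; total weight 15+1+3+1+9+1+13+10 = 53.

53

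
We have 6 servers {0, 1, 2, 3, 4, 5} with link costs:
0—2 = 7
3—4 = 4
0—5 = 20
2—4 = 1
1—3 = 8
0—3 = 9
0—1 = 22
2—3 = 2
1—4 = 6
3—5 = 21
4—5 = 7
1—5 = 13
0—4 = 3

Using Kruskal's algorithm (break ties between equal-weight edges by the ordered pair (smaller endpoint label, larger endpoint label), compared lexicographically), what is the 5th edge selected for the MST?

Kruskal: consider edges lightest-first.
2—4 (1): add — endpoints in different components.
2—3 (2): add — endpoints in different components.
0—4 (3): add — endpoints in different components.
3—4 (4): skip — 3 and 4 already connected.
1—4 (6): add — endpoints in different components.
0—2 (7): skip — 0 and 2 already connected.
4—5 (7): add — endpoints in different components.
The 5th edge added is 4—5.

4-5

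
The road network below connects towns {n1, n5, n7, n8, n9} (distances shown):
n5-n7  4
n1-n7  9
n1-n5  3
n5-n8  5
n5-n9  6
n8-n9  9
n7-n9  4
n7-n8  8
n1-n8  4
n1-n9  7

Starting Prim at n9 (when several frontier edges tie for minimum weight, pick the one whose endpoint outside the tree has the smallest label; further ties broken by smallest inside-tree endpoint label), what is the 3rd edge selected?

n1-n5

Prim, starting at n9.
Step 1: frontier [n7-n9 4, n5-n9 6, n1-n9 7, n8-n9 9] → take n7-n9 (4); add n7.
Step 2: frontier [n5-n7 4, n7-n8 8, n1-n7 9, n5-n9 6, n1-n9 7, n8-n9 9] → take n5-n7 (4); add n5.
Step 3: frontier [n1-n5 3, n5-n8 5, n7-n8 8, n1-n7 9, n1-n9 7, n8-n9 9] → take n1-n5 (3); add n1.
Step 4: frontier [n1-n8 4, n5-n8 5, n7-n8 8, n8-n9 9] → take n1-n8 (4); add n8.
The 3rd edge added is n1-n5.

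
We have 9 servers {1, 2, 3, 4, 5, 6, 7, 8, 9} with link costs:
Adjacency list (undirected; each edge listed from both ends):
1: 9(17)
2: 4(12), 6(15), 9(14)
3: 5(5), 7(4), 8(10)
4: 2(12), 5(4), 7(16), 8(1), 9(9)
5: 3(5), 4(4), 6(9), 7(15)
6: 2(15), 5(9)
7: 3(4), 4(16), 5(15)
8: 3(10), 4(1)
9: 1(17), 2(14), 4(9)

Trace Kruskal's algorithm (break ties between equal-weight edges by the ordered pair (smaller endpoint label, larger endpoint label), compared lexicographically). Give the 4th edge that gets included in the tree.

3-5

Kruskal's algorithm — process edges by increasing weight (ties by edge label):
4-8 (1): add — endpoints in different components.
3-7 (4): add — endpoints in different components.
4-5 (4): add — endpoints in different components.
3-5 (5): add — endpoints in different components.
4-9 (9): add — endpoints in different components.
5-6 (9): add — endpoints in different components.
3-8 (10): skip — 3 and 8 already connected.
2-4 (12): add — endpoints in different components.
2-9 (14): skip — 2 and 9 already connected.
2-6 (15): skip — 2 and 6 already connected.
5-7 (15): skip — 5 and 7 already connected.
4-7 (16): skip — 4 and 7 already connected.
1-9 (17): add — endpoints in different components.
The 4th edge added is 3-5.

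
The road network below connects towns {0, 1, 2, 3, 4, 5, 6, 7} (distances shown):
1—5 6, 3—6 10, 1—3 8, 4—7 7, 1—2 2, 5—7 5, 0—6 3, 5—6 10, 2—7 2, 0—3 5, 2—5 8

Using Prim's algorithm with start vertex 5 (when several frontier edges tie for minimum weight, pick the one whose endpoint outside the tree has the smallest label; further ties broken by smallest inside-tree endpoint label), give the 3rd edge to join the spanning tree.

1-2

Prim's algorithm from 5:
Step 1: frontier [5—7 5, 1—5 6, 2—5 8, 5—6 10] → take 5—7 (5); add 7.
Step 2: frontier [1—5 6, 2—5 8, 5—6 10, 2—7 2, 4—7 7] → take 2—7 (2); add 2.
Step 3: frontier [1—2 2, 1—5 6, 5—6 10, 4—7 7] → take 1—2 (2); add 1.
Step 4: frontier [1—3 8, 5—6 10, 4—7 7] → take 4—7 (7); add 4.
Step 5: frontier [1—3 8, 5—6 10] → take 1—3 (8); add 3.
Step 6: frontier [0—3 5, 3—6 10, 5—6 10] → take 0—3 (5); add 0.
Step 7: frontier [0—6 3, 3—6 10, 5—6 10] → take 0—6 (3); add 6.
The 3rd edge added is 1—2.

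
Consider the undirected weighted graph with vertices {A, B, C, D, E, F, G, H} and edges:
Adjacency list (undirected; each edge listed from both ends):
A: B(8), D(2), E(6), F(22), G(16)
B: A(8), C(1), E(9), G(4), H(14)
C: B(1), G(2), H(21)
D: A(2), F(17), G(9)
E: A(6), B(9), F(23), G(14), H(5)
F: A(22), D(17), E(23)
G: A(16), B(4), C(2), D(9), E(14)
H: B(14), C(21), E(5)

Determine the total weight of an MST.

Kruskal's algorithm — process edges by increasing weight (ties by edge label):
B-C (1): add — endpoints in different components.
A-D (2): add — endpoints in different components.
C-G (2): add — endpoints in different components.
B-G (4): skip — B and G already connected.
E-H (5): add — endpoints in different components.
A-E (6): add — endpoints in different components.
A-B (8): add — endpoints in different components.
B-E (9): skip — B and E already connected.
D-G (9): skip — D and G already connected.
B-H (14): skip — B and H already connected.
E-G (14): skip — E and G already connected.
A-G (16): skip — A and G already connected.
D-F (17): add — endpoints in different components.
MST edges: B-C, A-D, C-G, E-H, A-E, A-B, D-F; total weight 1+2+2+5+6+8+17 = 41.

41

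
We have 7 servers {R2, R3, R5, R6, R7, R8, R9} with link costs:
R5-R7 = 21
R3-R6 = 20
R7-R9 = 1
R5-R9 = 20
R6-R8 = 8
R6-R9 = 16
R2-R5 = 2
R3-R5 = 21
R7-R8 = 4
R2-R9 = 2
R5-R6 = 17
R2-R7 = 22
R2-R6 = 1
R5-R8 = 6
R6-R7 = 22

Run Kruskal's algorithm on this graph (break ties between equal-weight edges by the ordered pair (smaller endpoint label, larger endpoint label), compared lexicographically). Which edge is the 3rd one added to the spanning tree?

R2-R5

Sort edges by weight, then run Kruskal:
R2-R6 (1): add — endpoints in different components.
R7-R9 (1): add — endpoints in different components.
R2-R5 (2): add — endpoints in different components.
R2-R9 (2): add — endpoints in different components.
R7-R8 (4): add — endpoints in different components.
R5-R8 (6): skip — R5 and R8 already connected.
R6-R8 (8): skip — R8 and R6 already connected.
R6-R9 (16): skip — R9 and R6 already connected.
R5-R6 (17): skip — R5 and R6 already connected.
R3-R6 (20): add — endpoints in different components.
The 3rd edge added is R2-R5.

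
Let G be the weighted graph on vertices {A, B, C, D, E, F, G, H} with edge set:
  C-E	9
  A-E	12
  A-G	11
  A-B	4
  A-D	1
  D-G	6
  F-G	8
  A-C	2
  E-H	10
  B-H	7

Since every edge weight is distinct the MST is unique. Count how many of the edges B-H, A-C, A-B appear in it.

3

Sort edges by weight, then run Kruskal:
A-D (1): add — endpoints in different components.
A-C (2): add — endpoints in different components.
A-B (4): add — endpoints in different components.
D-G (6): add — endpoints in different components.
B-H (7): add — endpoints in different components.
F-G (8): add — endpoints in different components.
C-E (9): add — endpoints in different components.
MST edge set: {A-D, A-C, A-B, D-G, B-H, F-G, C-E}.
Of the listed edges, {B-H, A-C, A-B} are in the MST → 3.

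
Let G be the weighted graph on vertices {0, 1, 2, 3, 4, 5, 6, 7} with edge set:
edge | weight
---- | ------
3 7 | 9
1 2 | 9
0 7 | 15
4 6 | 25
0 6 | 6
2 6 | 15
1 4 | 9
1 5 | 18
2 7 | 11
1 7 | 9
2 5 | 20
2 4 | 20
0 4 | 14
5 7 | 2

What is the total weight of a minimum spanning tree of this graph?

58

Prim's algorithm from 2:
Step 1: frontier [1 2 9, 2 7 11, 2 6 15, 2 4 20, 2 5 20] → take 1 2 (9); add 1.
Step 2: frontier [1 4 9, 1 7 9, 1 5 18, 2 7 11, 2 6 15, 2 4 20, 2 5 20] → take 1 4 (9); add 4.
Step 3: frontier [1 7 9, 1 5 18, 2 7 11, 2 6 15, 2 5 20, 0 4 14, 4 6 25] → take 1 7 (9); add 7.
Step 4: frontier [1 5 18, 2 6 15, 2 5 20, 0 4 14, 4 6 25, 5 7 2, 3 7 9, 0 7 15] → take 5 7 (2); add 5.
Step 5: frontier [2 6 15, 0 4 14, 4 6 25, 3 7 9, 0 7 15] → take 3 7 (9); add 3.
Step 6: frontier [2 6 15, 0 4 14, 4 6 25, 0 7 15] → take 0 4 (14); add 0.
Step 7: frontier [0 6 6, 2 6 15, 4 6 25] → take 0 6 (6); add 6.
MST edges: 1 2, 1 4, 1 7, 5 7, 3 7, 0 4, 0 6; total weight 9+9+9+2+9+14+6 = 58.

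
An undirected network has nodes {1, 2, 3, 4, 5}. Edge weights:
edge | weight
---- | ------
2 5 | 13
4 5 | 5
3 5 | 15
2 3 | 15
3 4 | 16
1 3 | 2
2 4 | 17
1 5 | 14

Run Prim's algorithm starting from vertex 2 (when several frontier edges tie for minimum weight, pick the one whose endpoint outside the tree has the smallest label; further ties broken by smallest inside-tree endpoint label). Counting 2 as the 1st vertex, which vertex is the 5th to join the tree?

3

Prim, starting at 2.
Step 1: cheapest edge leaving the tree is 2 5 (13); add 5.
Step 2: cheapest edge leaving the tree is 4 5 (5); add 4.
Step 3: cheapest edge leaving the tree is 1 5 (14); add 1.
Step 4: cheapest edge leaving the tree is 1 3 (2); add 3.
Vertex order: 2, 5, 4, 1, 3. The 5th vertex is 3.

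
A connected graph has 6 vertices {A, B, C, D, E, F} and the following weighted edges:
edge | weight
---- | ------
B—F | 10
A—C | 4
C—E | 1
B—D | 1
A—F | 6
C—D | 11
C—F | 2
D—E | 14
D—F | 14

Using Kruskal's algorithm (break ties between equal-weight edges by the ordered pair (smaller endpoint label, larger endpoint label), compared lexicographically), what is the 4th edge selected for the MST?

A-C

Sort edges by weight, then run Kruskal:
B—D (1): add — endpoints in different components.
C—E (1): add — endpoints in different components.
C—F (2): add — endpoints in different components.
A—C (4): add — endpoints in different components.
A—F (6): skip — A and F already connected.
B—F (10): add — endpoints in different components.
The 4th edge added is A—C.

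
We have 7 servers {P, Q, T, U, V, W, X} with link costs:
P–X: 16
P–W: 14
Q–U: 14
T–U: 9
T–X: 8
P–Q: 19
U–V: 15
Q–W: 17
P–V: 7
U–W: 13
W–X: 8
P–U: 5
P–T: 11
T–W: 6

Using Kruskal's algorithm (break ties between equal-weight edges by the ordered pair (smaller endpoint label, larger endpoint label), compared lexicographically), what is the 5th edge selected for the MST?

T-U

Kruskal's algorithm — process edges by increasing weight (ties by edge label):
P–U (5): add. Components now {X} {P,U} {V} {T} {W} {Q}
T–W (6): add. Components now {X} {P,U} {V} {T,W} {Q}
P–V (7): add. Components now {X} {P,U,V} {T,W} {Q}
T–X (8): add. Components now {T,W,X} {P,U,V} {Q}
W–X (8): skip — X and W already connected.
T–U (9): add. Components now {P,T,U,V,W,X} {Q}
P–T (11): skip — P and T already connected.
U–W (13): skip — U and W already connected.
P–W (14): skip — P and W already connected.
Q–U (14): add. Components now {P,Q,T,U,V,W,X}
The 5th edge added is T–U.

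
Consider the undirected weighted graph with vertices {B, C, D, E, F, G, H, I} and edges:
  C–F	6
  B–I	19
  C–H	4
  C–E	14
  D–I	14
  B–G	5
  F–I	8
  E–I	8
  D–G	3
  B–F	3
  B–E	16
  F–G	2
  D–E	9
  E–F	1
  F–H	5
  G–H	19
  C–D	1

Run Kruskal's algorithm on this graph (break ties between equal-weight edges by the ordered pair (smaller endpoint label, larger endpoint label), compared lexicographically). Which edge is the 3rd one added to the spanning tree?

F-G

Kruskal's algorithm — process edges by increasing weight (ties by edge label):
C–D (1): add — endpoints in different components.
E–F (1): add — endpoints in different components.
F–G (2): add — endpoints in different components.
B–F (3): add — endpoints in different components.
D–G (3): add — endpoints in different components.
C–H (4): add — endpoints in different components.
B–G (5): skip — B and G already connected.
F–H (5): skip — F and H already connected.
C–F (6): skip — C and F already connected.
E–I (8): add — endpoints in different components.
The 3rd edge added is F–G.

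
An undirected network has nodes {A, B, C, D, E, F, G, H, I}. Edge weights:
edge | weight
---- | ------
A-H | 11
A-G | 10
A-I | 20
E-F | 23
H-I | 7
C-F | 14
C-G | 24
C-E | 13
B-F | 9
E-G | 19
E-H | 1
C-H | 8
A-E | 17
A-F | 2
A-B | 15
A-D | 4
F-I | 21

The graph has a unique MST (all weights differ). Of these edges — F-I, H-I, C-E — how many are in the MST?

Kruskal's algorithm — process edges by increasing weight (ties by edge label):
E-H (1): add — endpoints in different components.
A-F (2): add — endpoints in different components.
A-D (4): add — endpoints in different components.
H-I (7): add — endpoints in different components.
C-H (8): add — endpoints in different components.
B-F (9): add — endpoints in different components.
A-G (10): add — endpoints in different components.
A-H (11): add — endpoints in different components.
MST edge set: {E-H, A-F, A-D, H-I, C-H, B-F, A-G, A-H}.
Of the listed edges, {H-I} are in the MST → 1.

1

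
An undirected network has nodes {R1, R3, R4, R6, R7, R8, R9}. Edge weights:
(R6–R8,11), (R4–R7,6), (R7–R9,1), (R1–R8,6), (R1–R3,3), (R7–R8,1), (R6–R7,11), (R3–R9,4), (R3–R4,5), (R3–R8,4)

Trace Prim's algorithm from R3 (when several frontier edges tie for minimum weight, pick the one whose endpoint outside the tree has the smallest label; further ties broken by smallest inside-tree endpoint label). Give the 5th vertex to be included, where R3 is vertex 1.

Prim's algorithm from R3:
Step 1: frontier [R1–R3 3, R3–R8 4, R3–R9 4, R3–R4 5] → take R1–R3 (3); add R1.
Step 2: frontier [R1–R8 6, R3–R8 4, R3–R9 4, R3–R4 5] → take R3–R8 (4); add R8.
Step 3: frontier [R3–R9 4, R3–R4 5, R7–R8 1, R6–R8 11] → take R7–R8 (1); add R7.
Step 4: frontier [R3–R9 4, R3–R4 5, R7–R9 1, R4–R7 6, R6–R7 11, R6–R8 11] → take R7–R9 (1); add R9.
Step 5: frontier [R3–R4 5, R4–R7 6, R6–R7 11, R6–R8 11] → take R3–R4 (5); add R4.
Step 6: frontier [R6–R7 11, R6–R8 11] → take R6–R7 (11); add R6.
Vertex order: R3, R1, R8, R7, R9, R4, R6. The 5th vertex is R9.

R9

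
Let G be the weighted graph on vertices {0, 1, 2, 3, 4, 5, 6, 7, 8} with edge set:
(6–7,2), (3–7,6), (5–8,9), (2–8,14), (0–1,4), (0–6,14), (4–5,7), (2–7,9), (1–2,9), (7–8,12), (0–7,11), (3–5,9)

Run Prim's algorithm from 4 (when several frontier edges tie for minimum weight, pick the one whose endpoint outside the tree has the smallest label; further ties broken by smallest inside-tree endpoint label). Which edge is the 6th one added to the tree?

1-2

Prim, starting at 4.
Step 1: frontier [4–5 7] → take 4–5 (7); add 5.
Step 2: frontier [3–5 9, 5–8 9] → take 3–5 (9); add 3.
Step 3: frontier [3–7 6, 5–8 9] → take 3–7 (6); add 7.
Step 4: frontier [5–8 9, 6–7 2, 2–7 9, 0–7 11, 7–8 12] → take 6–7 (2); add 6.
Step 5: frontier [5–8 9, 0–6 14, 2–7 9, 0–7 11, 7–8 12] → take 2–7 (9); add 2.
Step 6: frontier [1–2 9, 2–8 14, 5–8 9, 0–6 14, 0–7 11, 7–8 12] → take 1–2 (9); add 1.
Step 7: frontier [0–1 4, 2–8 14, 5–8 9, 0–6 14, 0–7 11, 7–8 12] → take 0–1 (4); add 0.
Step 8: frontier [2–8 14, 5–8 9, 7–8 12] → take 5–8 (9); add 8.
The 6th edge added is 1–2.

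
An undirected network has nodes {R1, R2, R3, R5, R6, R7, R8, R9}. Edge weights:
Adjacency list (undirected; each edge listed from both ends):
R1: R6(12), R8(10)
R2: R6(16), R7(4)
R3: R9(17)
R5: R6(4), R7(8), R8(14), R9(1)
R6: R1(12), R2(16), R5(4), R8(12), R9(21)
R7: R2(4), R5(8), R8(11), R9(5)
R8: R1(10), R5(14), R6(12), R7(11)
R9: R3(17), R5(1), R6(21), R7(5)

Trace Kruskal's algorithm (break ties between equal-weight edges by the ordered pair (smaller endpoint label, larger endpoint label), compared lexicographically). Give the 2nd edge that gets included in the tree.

R2-R7

Sort edges by weight, then run Kruskal:
R5 R9 (1): add — endpoints in different components.
R2 R7 (4): add — endpoints in different components.
R5 R6 (4): add — endpoints in different components.
R7 R9 (5): add — endpoints in different components.
R5 R7 (8): skip — R5 and R7 already connected.
R1 R8 (10): add — endpoints in different components.
R7 R8 (11): add — endpoints in different components.
R1 R6 (12): skip — R6 and R1 already connected.
R6 R8 (12): skip — R8 and R6 already connected.
R5 R8 (14): skip — R5 and R8 already connected.
R2 R6 (16): skip — R2 and R6 already connected.
R3 R9 (17): add — endpoints in different components.
The 2nd edge added is R2 R7.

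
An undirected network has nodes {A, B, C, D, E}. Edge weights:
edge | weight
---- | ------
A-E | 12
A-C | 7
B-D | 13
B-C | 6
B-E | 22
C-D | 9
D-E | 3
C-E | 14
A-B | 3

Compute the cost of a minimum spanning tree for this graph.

Kruskal: consider edges lightest-first.
A-B (3): add — endpoints in different components.
D-E (3): add — endpoints in different components.
B-C (6): add — endpoints in different components.
A-C (7): skip — A and C already connected.
C-D (9): add — endpoints in different components.
MST edges: A-B, D-E, B-C, C-D; total weight 3+3+6+9 = 21.

21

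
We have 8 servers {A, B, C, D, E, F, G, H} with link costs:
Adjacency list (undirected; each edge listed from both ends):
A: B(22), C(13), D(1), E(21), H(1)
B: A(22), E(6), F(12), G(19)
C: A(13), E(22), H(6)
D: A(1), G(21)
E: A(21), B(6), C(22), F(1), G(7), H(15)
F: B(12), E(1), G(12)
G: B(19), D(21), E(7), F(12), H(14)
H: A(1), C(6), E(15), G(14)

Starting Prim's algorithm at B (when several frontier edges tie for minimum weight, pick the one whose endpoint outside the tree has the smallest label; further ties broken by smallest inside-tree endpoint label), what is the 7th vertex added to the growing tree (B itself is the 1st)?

D

Grow the tree from B using Prim:
Step 1: cheapest edge leaving the tree is B E (6); add E.
Step 2: cheapest edge leaving the tree is E F (1); add F.
Step 3: cheapest edge leaving the tree is E G (7); add G.
Step 4: cheapest edge leaving the tree is G H (14); add H.
Step 5: cheapest edge leaving the tree is A H (1); add A.
Step 6: cheapest edge leaving the tree is A D (1); add D.
Step 7: cheapest edge leaving the tree is C H (6); add C.
Vertex order: B, E, F, G, H, A, D, C. The 7th vertex is D.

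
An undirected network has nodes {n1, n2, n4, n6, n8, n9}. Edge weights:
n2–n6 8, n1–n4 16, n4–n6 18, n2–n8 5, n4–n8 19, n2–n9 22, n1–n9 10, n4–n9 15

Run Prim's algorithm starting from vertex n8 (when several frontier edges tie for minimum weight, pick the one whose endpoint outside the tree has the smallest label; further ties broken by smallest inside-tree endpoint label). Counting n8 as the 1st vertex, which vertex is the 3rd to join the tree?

n6

Grow the tree from n8 using Prim:
Step 1: cheapest edge leaving the tree is n2–n8 (5); add n2.
Step 2: cheapest edge leaving the tree is n2–n6 (8); add n6.
Step 3: cheapest edge leaving the tree is n4–n6 (18); add n4.
Step 4: cheapest edge leaving the tree is n4–n9 (15); add n9.
Step 5: cheapest edge leaving the tree is n1–n9 (10); add n1.
Vertex order: n8, n2, n6, n4, n9, n1. The 3rd vertex is n6.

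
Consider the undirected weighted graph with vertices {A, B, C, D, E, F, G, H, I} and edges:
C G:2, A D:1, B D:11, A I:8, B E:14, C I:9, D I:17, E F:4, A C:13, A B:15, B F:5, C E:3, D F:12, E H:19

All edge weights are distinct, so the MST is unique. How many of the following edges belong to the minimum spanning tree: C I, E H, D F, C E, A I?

Kruskal's algorithm — process edges by increasing weight (ties by edge label):
A D (1): add — endpoints in different components.
C G (2): add — endpoints in different components.
C E (3): add — endpoints in different components.
E F (4): add — endpoints in different components.
B F (5): add — endpoints in different components.
A I (8): add — endpoints in different components.
C I (9): add — endpoints in different components.
B D (11): skip — B and D already connected.
D F (12): skip — D and F already connected.
A C (13): skip — A and C already connected.
B E (14): skip — B and E already connected.
A B (15): skip — A and B already connected.
D I (17): skip — D and I already connected.
E H (19): add — endpoints in different components.
MST edge set: {A D, C G, C E, E F, B F, A I, C I, E H}.
Of the listed edges, {C I, E H, C E, A I} are in the MST → 4.

4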